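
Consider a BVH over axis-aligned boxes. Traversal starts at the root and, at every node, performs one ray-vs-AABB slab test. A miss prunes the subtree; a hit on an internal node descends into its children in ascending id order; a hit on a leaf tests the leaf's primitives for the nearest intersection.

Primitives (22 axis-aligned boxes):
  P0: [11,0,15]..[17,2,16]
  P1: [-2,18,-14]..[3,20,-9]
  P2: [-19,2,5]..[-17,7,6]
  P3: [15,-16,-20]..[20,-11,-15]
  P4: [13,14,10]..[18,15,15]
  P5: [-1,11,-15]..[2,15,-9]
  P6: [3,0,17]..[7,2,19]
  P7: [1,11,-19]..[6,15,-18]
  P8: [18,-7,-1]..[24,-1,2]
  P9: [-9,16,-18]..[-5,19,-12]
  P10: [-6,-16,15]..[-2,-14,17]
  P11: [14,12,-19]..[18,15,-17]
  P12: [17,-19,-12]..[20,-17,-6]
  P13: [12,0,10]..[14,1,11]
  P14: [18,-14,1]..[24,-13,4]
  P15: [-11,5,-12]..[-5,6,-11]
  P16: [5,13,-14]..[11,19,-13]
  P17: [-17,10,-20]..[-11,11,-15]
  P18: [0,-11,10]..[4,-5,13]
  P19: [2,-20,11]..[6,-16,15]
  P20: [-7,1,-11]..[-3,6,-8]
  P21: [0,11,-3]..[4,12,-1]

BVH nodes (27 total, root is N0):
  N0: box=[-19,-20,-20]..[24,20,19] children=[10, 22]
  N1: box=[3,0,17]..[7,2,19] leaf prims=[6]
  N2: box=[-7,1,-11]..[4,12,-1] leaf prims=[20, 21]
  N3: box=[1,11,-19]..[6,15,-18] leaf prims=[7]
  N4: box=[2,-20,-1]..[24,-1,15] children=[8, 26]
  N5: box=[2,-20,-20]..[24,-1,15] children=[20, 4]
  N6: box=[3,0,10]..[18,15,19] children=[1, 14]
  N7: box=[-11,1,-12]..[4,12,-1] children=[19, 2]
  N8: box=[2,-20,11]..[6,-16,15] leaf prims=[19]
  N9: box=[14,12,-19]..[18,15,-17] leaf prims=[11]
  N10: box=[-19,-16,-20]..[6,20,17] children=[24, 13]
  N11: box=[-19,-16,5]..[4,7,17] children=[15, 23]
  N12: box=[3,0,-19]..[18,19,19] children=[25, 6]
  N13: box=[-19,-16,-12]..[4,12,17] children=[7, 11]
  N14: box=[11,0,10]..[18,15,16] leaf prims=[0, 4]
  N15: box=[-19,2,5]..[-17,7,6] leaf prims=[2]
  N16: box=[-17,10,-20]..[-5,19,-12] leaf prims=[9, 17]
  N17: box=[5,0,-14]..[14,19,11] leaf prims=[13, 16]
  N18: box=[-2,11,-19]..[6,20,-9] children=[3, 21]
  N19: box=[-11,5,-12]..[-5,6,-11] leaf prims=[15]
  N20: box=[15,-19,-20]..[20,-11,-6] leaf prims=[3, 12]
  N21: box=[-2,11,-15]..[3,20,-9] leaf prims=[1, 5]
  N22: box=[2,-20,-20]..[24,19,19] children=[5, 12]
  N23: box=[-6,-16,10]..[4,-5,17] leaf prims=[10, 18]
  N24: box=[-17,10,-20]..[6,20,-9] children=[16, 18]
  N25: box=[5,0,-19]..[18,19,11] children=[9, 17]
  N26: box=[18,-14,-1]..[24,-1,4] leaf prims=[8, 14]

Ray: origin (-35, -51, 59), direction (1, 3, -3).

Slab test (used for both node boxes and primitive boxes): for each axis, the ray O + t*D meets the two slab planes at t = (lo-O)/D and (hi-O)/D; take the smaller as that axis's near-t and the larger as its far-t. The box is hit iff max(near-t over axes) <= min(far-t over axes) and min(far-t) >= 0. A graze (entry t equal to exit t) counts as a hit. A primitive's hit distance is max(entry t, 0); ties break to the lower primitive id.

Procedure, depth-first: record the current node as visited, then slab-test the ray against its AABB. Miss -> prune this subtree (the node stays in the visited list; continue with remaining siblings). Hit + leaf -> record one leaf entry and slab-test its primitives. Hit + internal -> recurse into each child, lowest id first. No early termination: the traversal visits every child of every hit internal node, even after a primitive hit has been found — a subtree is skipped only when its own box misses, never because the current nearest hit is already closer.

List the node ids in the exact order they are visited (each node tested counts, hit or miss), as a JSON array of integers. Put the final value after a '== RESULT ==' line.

Trace the traversal:
N0 x:[16,59] y:[31/3,71/3] z:[40/3,79/3] -> hit [16,71/3], descend [10, 22]
  N10 x:[16,41] y:[35/3,71/3] z:[14,79/3] -> hit [16,71/3], descend [13, 24]
    N13 x:[16,39] y:[35/3,21] z:[14,71/3] -> hit [16,21], descend [7, 11]
      N7 x:[24,39] y:[52/3,21] z:[20,71/3] -> miss, prune
      N11 x:[16,39] y:[35/3,58/3] z:[14,18] -> hit [16,18], descend [15, 23]
        N15 x:[16,18] y:[53/3,58/3] z:[53/3,18] -> hit [53/3,18] leaf, test {P2@t=53/3}
        N23 x:[29,39] y:[35/3,46/3] z:[14,49/3] -> miss, prune
    N24 x:[18,41] y:[61/3,71/3] z:[68/3,79/3] -> hit [68/3,71/3], descend [16, 18]
      N16 x:[18,30] y:[61/3,70/3] z:[71/3,79/3] -> miss, prune
      N18 x:[33,41] y:[62/3,71/3] z:[68/3,26] -> miss, prune
  N22 x:[37,59] y:[31/3,70/3] z:[40/3,79/3] -> miss, prune

Visited [0, 10, 13, 7, 11, 15, 23, 24, 16, 18, 22]. Tests: 11 box, 1 leaf. Nearest: P2.

== RESULT ==
[0, 10, 13, 7, 11, 15, 23, 24, 16, 18, 22]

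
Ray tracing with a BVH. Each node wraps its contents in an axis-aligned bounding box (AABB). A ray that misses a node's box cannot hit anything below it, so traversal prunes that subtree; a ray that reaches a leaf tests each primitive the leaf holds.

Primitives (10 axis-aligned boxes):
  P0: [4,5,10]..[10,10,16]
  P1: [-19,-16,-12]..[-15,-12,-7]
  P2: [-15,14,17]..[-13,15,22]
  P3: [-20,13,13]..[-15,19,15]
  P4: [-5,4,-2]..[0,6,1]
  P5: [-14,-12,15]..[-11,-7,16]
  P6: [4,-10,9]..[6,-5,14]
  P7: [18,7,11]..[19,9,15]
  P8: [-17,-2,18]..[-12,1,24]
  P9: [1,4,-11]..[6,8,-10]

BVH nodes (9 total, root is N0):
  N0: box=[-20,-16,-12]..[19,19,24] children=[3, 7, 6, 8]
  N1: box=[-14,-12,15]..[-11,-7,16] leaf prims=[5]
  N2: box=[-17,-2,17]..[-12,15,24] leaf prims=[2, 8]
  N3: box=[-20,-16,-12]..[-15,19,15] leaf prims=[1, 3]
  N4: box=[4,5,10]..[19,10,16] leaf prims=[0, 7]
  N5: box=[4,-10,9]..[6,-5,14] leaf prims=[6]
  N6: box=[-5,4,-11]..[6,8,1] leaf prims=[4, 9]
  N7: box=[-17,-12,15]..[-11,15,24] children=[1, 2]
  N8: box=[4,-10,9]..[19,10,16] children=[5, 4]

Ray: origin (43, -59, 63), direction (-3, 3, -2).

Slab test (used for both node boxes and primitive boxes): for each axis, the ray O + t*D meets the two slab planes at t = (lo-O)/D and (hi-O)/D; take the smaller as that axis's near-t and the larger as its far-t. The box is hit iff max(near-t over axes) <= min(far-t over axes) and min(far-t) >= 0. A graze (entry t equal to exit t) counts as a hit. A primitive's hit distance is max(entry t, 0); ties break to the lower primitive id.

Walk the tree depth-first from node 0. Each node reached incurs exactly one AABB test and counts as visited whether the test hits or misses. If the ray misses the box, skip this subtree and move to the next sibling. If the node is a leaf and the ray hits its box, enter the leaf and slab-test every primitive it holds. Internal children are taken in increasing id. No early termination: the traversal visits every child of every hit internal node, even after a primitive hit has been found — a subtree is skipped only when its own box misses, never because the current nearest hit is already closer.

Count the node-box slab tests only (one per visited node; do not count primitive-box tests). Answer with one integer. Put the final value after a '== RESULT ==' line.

Trace the traversal:
N0 x:[8,21] y:[43/3,26] z:[39/2,75/2] -> hit [39/2,21], descend [3, 6, 7, 8]
  N3 x:[58/3,21] y:[43/3,26] z:[24,75/2] -> miss, prune
  N6 x:[37/3,16] y:[21,67/3] z:[31,37] -> miss, prune
  N7 x:[18,20] y:[47/3,74/3] z:[39/2,24] -> hit [39/2,20], descend [1, 2]
    N1 x:[18,19] y:[47/3,52/3] z:[47/2,24] -> miss, prune
    N2 x:[55/3,20] y:[19,74/3] z:[39/2,23] -> hit [39/2,20] leaf, test {P2(miss), P8@t=39/2}
  N8 x:[8,13] y:[49/3,23] z:[47/2,27] -> miss, prune

7 AABB tests over nodes [0, 3, 6, 7, 1, 2, 8]; 1 leaf entered; closest P8.

== RESULT ==
7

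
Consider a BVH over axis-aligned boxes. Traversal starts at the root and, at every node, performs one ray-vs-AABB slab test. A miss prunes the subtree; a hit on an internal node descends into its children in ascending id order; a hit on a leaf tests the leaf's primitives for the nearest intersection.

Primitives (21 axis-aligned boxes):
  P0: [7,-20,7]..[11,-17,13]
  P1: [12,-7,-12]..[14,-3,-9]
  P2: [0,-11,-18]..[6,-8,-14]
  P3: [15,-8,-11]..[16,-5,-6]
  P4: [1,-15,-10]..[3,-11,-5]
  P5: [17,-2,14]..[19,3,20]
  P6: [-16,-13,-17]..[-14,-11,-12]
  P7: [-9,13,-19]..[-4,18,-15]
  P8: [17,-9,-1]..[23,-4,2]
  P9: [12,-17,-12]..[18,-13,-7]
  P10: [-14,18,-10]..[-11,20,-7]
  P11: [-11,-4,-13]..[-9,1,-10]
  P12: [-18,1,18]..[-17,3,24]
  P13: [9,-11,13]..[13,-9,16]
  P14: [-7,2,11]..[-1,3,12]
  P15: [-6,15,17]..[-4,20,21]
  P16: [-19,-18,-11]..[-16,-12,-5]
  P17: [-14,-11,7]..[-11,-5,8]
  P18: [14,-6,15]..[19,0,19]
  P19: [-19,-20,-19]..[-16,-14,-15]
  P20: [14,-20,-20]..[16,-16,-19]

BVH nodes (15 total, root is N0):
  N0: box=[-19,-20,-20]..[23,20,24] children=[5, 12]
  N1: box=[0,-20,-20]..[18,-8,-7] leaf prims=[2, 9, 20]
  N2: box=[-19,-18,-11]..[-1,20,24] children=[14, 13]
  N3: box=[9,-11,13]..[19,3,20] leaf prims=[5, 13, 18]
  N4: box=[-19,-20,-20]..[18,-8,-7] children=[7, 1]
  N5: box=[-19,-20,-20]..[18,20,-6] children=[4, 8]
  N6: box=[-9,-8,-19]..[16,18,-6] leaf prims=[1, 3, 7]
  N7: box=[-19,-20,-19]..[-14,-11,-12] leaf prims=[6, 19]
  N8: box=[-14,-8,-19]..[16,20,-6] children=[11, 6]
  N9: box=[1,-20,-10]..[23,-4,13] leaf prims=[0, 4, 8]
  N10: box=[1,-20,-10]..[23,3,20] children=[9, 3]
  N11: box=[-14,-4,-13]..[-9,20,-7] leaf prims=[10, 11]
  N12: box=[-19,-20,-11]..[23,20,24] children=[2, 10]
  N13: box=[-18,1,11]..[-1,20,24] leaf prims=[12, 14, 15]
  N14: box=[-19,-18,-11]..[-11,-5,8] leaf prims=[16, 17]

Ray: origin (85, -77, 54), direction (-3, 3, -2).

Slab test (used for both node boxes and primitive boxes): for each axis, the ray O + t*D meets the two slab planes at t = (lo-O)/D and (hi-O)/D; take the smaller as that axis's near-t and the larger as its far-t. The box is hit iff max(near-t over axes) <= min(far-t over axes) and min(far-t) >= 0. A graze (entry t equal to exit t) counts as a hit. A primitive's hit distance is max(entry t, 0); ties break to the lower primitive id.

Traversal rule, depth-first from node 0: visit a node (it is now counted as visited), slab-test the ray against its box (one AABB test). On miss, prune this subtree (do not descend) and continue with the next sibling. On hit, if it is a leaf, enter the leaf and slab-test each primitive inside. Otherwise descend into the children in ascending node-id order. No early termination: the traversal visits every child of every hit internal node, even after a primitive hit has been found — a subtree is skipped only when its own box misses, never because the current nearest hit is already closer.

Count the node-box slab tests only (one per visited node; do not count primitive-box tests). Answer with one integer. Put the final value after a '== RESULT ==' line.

Walk:
N0 x:[62/3,104/3] y:[19,97/3] z:[15,37] -> hit [62/3,97/3], descend [5, 12]
  N5 x:[67/3,104/3] y:[19,97/3] z:[30,37] -> hit [30,97/3], descend [4, 8]
    N4 x:[67/3,104/3] y:[19,23] z:[61/2,37] -> miss, prune
    N8 x:[23,33] y:[23,97/3] z:[30,73/2] -> hit [30,97/3], descend [6, 11]
      N6 x:[23,94/3] y:[23,95/3] z:[30,73/2] -> hit [30,94/3] leaf, test {P1(miss), P3(miss), P7(miss)}
      N11 x:[94/3,33] y:[73/3,97/3] z:[61/2,67/2] -> hit [94/3,97/3] leaf, test {P10@t=32, P11(miss)}
  N12 x:[62/3,104/3] y:[19,97/3] z:[15,65/2] -> hit [62/3,97/3], descend [2, 10]
    N2 x:[86/3,104/3] y:[59/3,97/3] z:[15,65/2] -> hit [86/3,97/3], descend [13, 14]
      N13 x:[86/3,103/3] y:[26,97/3] z:[15,43/2] -> miss, prune
      N14 x:[32,104/3] y:[59/3,24] z:[23,65/2] -> miss, prune
    N10 x:[62/3,28] y:[19,80/3] z:[17,32] -> hit [62/3,80/3], descend [3, 9]
      N3 x:[22,76/3] y:[22,80/3] z:[17,41/2] -> miss, prune
      N9 x:[62/3,28] y:[19,73/3] z:[41/2,32] -> hit [62/3,73/3] leaf, test {P0(miss), P4(miss), P8(miss)}

order=[0, 5, 4, 8, 6, 11, 12, 2, 13, 14, 10, 3, 9]  |boxes|=13  |leaves|=3  hit=P10

== RESULT ==
13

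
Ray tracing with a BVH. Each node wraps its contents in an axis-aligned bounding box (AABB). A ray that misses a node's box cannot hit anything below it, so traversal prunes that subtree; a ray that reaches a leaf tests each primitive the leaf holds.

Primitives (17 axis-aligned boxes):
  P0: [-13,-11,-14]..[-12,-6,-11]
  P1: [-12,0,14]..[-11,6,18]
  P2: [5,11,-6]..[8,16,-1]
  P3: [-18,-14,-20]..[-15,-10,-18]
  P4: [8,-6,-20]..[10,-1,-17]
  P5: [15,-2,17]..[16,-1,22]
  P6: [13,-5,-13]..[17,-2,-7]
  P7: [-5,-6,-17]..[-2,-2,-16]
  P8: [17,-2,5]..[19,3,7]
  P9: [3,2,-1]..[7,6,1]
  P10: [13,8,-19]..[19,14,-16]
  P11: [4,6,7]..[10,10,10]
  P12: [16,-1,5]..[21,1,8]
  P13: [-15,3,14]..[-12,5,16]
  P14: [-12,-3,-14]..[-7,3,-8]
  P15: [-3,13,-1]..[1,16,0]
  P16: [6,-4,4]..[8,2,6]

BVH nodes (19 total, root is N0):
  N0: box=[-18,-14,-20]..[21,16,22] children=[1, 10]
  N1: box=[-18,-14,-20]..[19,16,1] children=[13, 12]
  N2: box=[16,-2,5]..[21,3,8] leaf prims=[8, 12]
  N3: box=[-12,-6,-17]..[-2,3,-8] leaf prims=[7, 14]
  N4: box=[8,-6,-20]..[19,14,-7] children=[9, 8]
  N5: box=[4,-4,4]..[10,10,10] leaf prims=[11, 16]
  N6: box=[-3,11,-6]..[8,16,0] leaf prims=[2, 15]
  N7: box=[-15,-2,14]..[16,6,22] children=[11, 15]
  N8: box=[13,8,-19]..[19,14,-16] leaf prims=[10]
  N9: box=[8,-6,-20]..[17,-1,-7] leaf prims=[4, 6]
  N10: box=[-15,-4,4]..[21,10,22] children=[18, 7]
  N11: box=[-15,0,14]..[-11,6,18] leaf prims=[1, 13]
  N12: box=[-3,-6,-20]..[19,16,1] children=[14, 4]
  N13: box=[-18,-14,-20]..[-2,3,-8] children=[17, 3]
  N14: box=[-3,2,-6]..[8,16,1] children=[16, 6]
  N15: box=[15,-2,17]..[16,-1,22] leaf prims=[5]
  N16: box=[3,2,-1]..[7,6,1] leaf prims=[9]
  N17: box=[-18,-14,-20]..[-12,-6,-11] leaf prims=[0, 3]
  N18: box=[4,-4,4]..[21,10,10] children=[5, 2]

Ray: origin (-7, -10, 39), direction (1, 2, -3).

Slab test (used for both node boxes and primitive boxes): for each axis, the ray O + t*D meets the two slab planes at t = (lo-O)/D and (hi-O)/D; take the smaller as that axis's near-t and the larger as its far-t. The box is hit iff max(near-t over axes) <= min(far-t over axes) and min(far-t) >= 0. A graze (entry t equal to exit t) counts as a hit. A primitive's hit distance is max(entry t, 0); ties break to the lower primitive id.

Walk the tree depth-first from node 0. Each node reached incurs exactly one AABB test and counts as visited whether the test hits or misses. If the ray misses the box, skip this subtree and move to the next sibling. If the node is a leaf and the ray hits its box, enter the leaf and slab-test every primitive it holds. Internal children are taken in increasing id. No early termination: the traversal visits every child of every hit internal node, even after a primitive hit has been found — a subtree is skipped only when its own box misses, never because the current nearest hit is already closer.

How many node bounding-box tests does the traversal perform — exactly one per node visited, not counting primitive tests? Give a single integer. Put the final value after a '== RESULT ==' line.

Trace the traversal:
N0 x:[-11,28] y:[-2,13] z:[17/3,59/3] -> hit [17/3,13], descend [1, 10]
  N1 x:[-11,26] y:[-2,13] z:[38/3,59/3] -> hit [38/3,13], descend [12, 13]
    N12 x:[4,26] y:[2,13] z:[38/3,59/3] -> hit [38/3,13], descend [4, 14]
      N4 x:[15,26] y:[2,12] z:[46/3,59/3] -> miss, prune
      N14 x:[4,15] y:[6,13] z:[38/3,15] -> hit [38/3,13], descend [6, 16]
        N6 x:[4,15] y:[21/2,13] z:[13,15] -> hit [13,13] leaf, test {P2(miss), P15(miss)}
        N16 x:[10,14] y:[6,8] z:[38/3,40/3] -> miss, prune
    N13 x:[-11,5] y:[-2,13/2] z:[47/3,59/3] -> miss, prune
  N10 x:[-8,28] y:[3,10] z:[17/3,35/3] -> hit [17/3,10], descend [7, 18]
    N7 x:[-8,23] y:[4,8] z:[17/3,25/3] -> hit [17/3,8], descend [11, 15]
      N11 x:[-8,-4] y:[5,8] z:[7,25/3] -> miss, prune
      N15 x:[22,23] y:[4,9/2] z:[17/3,22/3] -> miss, prune
    N18 x:[11,28] y:[3,10] z:[29/3,35/3] -> miss, prune

Visited [0, 1, 12, 4, 14, 6, 16, 13, 10, 7, 11, 15, 18]. Tests: 13 box, 1 leaf. Nearest: miss.

== RESULT ==
13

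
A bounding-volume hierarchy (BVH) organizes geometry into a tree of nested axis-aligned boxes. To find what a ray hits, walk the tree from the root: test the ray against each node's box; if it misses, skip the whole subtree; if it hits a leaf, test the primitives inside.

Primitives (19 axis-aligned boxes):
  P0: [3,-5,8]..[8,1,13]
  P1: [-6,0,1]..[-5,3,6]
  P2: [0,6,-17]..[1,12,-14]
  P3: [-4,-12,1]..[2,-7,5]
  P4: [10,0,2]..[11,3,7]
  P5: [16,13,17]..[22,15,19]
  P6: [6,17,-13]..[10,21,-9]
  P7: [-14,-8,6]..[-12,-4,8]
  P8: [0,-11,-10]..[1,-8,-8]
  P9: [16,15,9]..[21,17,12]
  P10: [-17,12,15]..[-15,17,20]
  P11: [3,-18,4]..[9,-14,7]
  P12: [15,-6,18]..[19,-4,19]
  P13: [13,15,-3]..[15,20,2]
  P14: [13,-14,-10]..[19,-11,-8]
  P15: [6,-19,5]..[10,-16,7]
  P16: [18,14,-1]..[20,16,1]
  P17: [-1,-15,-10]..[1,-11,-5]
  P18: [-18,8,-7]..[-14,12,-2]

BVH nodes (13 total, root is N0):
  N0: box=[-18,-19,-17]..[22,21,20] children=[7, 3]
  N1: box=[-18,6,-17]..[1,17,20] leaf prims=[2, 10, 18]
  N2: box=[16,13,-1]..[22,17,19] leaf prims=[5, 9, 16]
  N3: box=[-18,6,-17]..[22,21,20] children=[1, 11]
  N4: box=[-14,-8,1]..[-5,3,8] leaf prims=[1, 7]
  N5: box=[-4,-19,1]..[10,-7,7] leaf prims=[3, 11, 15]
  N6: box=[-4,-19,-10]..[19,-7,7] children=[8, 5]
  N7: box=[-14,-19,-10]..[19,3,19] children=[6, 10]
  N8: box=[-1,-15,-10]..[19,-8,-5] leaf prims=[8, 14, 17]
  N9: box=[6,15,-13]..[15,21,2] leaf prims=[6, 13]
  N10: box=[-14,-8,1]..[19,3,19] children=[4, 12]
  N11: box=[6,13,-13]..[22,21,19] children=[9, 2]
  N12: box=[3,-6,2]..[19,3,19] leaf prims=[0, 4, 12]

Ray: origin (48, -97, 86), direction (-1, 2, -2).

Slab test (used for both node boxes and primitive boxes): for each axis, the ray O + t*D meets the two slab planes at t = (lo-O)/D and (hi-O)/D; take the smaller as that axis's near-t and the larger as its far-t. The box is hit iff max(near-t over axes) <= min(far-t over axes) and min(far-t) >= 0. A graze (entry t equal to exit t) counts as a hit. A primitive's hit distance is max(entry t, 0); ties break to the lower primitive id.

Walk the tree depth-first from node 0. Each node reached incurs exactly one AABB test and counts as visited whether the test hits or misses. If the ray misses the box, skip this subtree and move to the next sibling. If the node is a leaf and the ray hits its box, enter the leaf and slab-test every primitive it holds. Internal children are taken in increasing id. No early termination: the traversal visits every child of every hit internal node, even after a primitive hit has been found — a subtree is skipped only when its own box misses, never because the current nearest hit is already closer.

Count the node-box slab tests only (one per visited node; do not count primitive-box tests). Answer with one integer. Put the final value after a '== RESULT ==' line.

Trace the traversal:
N0 x:[26,66] y:[39,59] z:[33,103/2] -> hit [39,103/2], descend [3, 7]
  N3 x:[26,66] y:[103/2,59] z:[33,103/2] -> hit [103/2,103/2], descend [1, 11]
    N1 x:[47,66] y:[103/2,57] z:[33,103/2] -> hit [103/2,103/2] leaf, test {P2(miss), P10(miss), P18(miss)}
    N11 x:[26,42] y:[55,59] z:[67/2,99/2] -> miss, prune
  N7 x:[29,62] y:[39,50] z:[67/2,48] -> hit [39,48], descend [6, 10]
    N6 x:[29,52] y:[39,45] z:[79/2,48] -> hit [79/2,45], descend [5, 8]
      N5 x:[38,52] y:[39,45] z:[79/2,85/2] -> hit [79/2,85/2] leaf, test {P3(miss), P11@t=79/2, P15@t=79/2}
      N8 x:[29,49] y:[41,89/2] z:[91/2,48] -> miss, prune
    N10 x:[29,62] y:[89/2,50] z:[67/2,85/2] -> miss, prune

Summary -> nodes [0, 3, 1, 11, 7, 6, 5, 8, 10]; box-tests=9; leaf-entries=2; first=P11

== RESULT ==
9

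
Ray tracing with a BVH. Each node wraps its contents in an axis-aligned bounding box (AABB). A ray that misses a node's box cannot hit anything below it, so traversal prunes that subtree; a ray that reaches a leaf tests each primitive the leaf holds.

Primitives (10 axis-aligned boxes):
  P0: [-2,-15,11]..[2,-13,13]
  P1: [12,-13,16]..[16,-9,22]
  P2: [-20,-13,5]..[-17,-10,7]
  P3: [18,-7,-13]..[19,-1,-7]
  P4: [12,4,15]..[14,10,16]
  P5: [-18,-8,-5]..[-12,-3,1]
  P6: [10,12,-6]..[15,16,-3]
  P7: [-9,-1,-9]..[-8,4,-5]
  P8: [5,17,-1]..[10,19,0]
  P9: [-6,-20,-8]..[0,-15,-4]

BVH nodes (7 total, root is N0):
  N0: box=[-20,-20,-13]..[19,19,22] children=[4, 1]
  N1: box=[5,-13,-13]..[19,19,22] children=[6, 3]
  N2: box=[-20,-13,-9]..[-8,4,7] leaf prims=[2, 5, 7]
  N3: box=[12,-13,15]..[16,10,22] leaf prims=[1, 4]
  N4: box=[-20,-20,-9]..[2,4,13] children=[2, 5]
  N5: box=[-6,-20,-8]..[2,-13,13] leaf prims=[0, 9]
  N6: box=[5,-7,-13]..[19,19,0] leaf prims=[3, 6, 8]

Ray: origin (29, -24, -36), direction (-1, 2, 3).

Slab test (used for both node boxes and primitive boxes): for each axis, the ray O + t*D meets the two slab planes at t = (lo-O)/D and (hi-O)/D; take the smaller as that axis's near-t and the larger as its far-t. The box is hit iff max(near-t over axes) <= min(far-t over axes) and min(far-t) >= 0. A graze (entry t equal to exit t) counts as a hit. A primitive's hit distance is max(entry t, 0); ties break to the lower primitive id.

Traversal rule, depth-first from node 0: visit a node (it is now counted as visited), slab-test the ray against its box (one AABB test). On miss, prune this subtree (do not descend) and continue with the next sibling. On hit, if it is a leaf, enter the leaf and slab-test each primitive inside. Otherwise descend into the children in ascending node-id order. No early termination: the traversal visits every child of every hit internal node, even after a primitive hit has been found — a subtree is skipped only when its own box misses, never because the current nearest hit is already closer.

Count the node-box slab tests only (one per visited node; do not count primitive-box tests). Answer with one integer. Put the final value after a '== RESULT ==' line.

Traverse from the root:
N0 x:[10,49] y:[2,43/2] z:[23/3,58/3] -> hit [10,58/3], descend [1, 4]
  N1 x:[10,24] y:[11/2,43/2] z:[23/3,58/3] -> hit [10,58/3], descend [3, 6]
    N3 x:[13,17] y:[11/2,17] z:[17,58/3] -> hit [17,17] leaf, test {P1(miss), P4@t=17}
    N6 x:[10,24] y:[17/2,43/2] z:[23/3,12] -> hit [10,12] leaf, test {P3(miss), P6(miss), P8(miss)}
  N4 x:[27,49] y:[2,14] z:[9,49/3] -> miss, prune

5 AABB tests over nodes [0, 1, 3, 6, 4]; 2 leaves entered; closest P4.

== RESULT ==
5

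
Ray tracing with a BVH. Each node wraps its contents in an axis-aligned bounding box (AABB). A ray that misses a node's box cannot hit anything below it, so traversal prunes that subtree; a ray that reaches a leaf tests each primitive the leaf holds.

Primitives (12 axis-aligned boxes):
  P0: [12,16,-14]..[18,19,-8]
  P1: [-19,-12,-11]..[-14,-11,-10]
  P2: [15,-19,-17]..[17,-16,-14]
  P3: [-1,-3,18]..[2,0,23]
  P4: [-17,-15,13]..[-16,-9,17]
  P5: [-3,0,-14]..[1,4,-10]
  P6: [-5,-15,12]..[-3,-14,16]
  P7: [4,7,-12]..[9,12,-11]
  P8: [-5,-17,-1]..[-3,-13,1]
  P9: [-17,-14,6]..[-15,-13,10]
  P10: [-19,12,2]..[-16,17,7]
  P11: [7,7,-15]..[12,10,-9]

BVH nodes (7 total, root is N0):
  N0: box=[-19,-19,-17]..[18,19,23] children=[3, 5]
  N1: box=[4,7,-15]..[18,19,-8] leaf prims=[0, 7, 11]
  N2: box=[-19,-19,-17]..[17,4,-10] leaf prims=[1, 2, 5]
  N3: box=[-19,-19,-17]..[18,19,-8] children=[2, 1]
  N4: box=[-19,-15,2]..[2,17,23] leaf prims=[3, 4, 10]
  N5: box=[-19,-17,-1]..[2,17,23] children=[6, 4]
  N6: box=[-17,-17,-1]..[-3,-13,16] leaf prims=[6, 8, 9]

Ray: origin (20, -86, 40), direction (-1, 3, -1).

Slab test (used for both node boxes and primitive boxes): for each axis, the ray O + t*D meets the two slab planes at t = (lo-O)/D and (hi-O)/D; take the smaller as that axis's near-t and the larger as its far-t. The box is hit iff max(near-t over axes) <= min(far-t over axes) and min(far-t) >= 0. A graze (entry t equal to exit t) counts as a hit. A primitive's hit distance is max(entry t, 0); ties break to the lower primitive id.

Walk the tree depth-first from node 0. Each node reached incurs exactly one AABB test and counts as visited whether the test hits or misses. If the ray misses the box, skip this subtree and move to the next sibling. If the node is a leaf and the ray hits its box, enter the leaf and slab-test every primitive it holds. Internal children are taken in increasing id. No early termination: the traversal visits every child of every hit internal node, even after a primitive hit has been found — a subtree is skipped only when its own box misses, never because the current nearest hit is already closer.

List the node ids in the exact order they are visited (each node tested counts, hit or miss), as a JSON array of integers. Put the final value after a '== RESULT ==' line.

Walk:
N0 x:[2,39] y:[67/3,35] z:[17,57] -> hit [67/3,35], descend [3, 5]
  N3 x:[2,39] y:[67/3,35] z:[48,57] -> miss, prune
  N5 x:[18,39] y:[23,103/3] z:[17,41] -> hit [23,103/3], descend [4, 6]
    N4 x:[18,39] y:[71/3,103/3] z:[17,38] -> hit [71/3,103/3] leaf, test {P3(miss), P4(miss), P10(miss)}
    N6 x:[23,37] y:[23,73/3] z:[24,41] -> hit [24,73/3] leaf, test {P6@t=24, P8(miss), P9(miss)}

order=[0, 3, 5, 4, 6]  |boxes|=5  |leaves|=2  hit=P6

== RESULT ==
[0, 3, 5, 4, 6]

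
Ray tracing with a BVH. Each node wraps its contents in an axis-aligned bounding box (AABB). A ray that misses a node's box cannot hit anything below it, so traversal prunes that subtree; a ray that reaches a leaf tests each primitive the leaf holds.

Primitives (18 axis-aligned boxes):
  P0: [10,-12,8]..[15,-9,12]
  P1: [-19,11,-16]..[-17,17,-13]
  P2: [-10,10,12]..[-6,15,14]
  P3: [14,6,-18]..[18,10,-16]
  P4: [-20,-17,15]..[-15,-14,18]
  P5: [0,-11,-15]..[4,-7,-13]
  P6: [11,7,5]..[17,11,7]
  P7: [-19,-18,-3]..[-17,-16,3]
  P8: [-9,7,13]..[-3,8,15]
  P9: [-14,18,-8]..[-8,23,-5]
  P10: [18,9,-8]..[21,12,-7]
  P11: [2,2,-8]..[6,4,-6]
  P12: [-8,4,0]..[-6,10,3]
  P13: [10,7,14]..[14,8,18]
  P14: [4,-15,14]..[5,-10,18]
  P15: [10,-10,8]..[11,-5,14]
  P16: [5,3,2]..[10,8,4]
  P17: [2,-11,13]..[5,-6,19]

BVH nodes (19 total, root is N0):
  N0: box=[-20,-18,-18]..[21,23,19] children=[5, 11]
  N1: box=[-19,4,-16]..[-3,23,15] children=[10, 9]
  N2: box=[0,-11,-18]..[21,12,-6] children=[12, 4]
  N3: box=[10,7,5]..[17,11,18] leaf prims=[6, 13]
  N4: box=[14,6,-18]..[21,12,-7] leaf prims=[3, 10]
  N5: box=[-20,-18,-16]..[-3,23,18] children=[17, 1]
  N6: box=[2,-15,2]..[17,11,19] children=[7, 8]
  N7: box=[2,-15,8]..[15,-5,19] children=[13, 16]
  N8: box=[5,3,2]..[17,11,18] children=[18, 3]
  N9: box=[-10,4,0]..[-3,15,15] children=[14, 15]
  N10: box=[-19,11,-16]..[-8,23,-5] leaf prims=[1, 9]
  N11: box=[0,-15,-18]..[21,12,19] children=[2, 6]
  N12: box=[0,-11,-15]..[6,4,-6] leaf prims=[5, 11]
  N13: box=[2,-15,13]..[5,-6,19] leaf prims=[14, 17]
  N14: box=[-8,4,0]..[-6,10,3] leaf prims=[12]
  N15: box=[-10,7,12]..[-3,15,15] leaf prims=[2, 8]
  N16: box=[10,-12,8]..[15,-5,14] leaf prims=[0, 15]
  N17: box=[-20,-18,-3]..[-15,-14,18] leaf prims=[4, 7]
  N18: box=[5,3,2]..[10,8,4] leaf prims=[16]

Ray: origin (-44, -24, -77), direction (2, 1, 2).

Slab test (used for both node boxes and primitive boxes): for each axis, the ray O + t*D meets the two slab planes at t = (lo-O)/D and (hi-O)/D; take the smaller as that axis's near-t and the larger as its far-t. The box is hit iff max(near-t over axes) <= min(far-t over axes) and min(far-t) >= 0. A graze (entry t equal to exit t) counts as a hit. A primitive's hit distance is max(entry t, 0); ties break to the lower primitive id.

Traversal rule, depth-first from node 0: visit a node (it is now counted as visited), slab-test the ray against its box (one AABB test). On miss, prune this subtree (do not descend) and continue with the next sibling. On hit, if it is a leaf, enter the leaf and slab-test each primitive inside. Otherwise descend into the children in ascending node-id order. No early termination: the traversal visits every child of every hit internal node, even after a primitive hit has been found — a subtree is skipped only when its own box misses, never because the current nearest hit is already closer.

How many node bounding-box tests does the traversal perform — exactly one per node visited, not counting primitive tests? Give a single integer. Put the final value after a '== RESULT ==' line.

Walk:
N0 x:[12,65/2] y:[6,47] z:[59/2,48] -> hit [59/2,65/2], descend [5, 11]
  N5 x:[12,41/2] y:[6,47] z:[61/2,95/2] -> miss, prune
  N11 x:[22,65/2] y:[9,36] z:[59/2,48] -> hit [59/2,65/2], descend [2, 6]
    N2 x:[22,65/2] y:[13,36] z:[59/2,71/2] -> hit [59/2,65/2], descend [4, 12]
      N4 x:[29,65/2] y:[30,36] z:[59/2,35] -> hit [30,65/2] leaf, test {P3@t=30, P10(miss)}
      N12 x:[22,25] y:[13,28] z:[31,71/2] -> miss, prune
    N6 x:[23,61/2] y:[9,35] z:[79/2,48] -> miss, prune

7 AABB tests over nodes [0, 5, 11, 2, 4, 12, 6]; 1 leaf entered; closest P3.

== RESULT ==
7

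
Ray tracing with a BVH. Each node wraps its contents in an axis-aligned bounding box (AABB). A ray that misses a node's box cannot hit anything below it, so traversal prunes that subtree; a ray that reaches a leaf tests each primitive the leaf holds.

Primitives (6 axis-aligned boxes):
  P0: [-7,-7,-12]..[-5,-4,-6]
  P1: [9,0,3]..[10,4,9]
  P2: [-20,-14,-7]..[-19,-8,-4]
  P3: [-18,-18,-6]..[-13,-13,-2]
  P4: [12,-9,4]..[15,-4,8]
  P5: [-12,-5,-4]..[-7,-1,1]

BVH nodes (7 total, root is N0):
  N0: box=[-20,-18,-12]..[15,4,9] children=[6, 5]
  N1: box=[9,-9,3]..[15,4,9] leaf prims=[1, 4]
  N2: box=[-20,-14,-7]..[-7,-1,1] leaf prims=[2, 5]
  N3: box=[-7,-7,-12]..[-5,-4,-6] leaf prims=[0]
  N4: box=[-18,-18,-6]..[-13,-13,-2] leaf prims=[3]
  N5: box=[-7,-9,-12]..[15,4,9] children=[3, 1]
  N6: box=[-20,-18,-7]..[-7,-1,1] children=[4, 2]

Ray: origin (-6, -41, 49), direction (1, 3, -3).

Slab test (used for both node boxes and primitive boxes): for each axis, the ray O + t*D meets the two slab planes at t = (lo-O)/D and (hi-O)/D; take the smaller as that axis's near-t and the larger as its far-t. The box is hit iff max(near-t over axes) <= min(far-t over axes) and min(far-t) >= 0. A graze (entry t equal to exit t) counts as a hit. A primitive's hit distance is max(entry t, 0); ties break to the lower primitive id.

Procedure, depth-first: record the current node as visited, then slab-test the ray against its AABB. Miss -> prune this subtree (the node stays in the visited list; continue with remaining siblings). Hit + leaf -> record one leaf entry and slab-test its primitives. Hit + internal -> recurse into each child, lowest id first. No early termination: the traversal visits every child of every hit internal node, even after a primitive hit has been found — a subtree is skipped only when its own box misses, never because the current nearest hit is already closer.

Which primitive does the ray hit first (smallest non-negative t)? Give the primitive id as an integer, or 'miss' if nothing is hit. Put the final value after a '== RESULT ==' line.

Trace the traversal:
N0 x:[-14,21] y:[23/3,15] z:[40/3,61/3] -> hit [40/3,15], descend [5, 6]
  N5 x:[-1,21] y:[32/3,15] z:[40/3,61/3] -> hit [40/3,15], descend [1, 3]
    N1 x:[15,21] y:[32/3,15] z:[40/3,46/3] -> hit [15,15] leaf, test {P1@t=15, P4(miss)}
    N3 x:[-1,1] y:[34/3,37/3] z:[55/3,61/3] -> miss, prune
  N6 x:[-14,-1] y:[23/3,40/3] z:[16,56/3] -> miss, prune

5 AABB tests over nodes [0, 5, 1, 3, 6]; 1 leaf entered; closest P1.

== RESULT ==
1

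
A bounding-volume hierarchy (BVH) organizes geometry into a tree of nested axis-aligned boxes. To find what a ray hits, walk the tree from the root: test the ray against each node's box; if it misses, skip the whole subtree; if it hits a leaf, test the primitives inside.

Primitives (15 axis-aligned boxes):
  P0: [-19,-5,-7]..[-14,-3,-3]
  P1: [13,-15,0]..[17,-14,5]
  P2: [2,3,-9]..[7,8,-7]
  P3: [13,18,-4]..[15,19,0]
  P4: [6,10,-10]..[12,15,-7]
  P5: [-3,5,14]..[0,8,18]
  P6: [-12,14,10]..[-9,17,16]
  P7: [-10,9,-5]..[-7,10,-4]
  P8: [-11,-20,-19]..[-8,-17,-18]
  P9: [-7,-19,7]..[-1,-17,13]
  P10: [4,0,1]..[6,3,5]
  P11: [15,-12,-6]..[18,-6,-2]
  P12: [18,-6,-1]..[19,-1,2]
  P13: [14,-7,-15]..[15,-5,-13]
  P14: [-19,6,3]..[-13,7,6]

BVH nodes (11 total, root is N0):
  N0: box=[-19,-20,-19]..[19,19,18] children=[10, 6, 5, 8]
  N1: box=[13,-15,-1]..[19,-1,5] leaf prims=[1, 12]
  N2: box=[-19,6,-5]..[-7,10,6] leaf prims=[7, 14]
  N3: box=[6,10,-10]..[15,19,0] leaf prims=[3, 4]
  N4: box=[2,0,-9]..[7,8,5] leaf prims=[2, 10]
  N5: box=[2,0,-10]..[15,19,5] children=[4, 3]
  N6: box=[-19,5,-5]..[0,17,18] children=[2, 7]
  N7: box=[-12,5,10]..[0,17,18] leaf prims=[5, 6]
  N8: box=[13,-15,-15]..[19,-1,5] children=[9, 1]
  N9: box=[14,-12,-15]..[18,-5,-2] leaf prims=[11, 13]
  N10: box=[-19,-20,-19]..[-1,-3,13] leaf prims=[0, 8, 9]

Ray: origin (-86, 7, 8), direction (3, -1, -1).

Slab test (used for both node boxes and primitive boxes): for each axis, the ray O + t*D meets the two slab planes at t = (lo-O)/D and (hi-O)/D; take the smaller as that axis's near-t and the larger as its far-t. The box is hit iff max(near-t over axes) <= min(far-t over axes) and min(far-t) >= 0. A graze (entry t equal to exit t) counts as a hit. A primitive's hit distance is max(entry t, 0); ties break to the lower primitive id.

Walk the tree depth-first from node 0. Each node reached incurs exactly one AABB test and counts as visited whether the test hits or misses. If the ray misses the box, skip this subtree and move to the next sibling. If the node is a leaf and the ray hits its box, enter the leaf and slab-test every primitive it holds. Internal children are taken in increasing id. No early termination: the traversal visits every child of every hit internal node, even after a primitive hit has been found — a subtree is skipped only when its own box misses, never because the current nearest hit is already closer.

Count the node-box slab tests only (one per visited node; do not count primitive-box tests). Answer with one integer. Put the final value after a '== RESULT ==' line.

Traverse from the root:
N0 x:[67/3,35] y:[-12,27] z:[-10,27] -> hit [67/3,27], descend [5, 6, 8, 10]
  N5 x:[88/3,101/3] y:[-12,7] z:[3,18] -> miss, prune
  N6 x:[67/3,86/3] y:[-10,2] z:[-10,13] -> miss, prune
  N8 x:[33,35] y:[8,22] z:[3,23] -> miss, prune
  N10 x:[67/3,85/3] y:[10,27] z:[-5,27] -> hit [67/3,27] leaf, test {P0(miss), P8@t=26, P9(miss)}

order=[0, 5, 6, 8, 10]  |boxes|=5  |leaves|=1  hit=P8

== RESULT ==
5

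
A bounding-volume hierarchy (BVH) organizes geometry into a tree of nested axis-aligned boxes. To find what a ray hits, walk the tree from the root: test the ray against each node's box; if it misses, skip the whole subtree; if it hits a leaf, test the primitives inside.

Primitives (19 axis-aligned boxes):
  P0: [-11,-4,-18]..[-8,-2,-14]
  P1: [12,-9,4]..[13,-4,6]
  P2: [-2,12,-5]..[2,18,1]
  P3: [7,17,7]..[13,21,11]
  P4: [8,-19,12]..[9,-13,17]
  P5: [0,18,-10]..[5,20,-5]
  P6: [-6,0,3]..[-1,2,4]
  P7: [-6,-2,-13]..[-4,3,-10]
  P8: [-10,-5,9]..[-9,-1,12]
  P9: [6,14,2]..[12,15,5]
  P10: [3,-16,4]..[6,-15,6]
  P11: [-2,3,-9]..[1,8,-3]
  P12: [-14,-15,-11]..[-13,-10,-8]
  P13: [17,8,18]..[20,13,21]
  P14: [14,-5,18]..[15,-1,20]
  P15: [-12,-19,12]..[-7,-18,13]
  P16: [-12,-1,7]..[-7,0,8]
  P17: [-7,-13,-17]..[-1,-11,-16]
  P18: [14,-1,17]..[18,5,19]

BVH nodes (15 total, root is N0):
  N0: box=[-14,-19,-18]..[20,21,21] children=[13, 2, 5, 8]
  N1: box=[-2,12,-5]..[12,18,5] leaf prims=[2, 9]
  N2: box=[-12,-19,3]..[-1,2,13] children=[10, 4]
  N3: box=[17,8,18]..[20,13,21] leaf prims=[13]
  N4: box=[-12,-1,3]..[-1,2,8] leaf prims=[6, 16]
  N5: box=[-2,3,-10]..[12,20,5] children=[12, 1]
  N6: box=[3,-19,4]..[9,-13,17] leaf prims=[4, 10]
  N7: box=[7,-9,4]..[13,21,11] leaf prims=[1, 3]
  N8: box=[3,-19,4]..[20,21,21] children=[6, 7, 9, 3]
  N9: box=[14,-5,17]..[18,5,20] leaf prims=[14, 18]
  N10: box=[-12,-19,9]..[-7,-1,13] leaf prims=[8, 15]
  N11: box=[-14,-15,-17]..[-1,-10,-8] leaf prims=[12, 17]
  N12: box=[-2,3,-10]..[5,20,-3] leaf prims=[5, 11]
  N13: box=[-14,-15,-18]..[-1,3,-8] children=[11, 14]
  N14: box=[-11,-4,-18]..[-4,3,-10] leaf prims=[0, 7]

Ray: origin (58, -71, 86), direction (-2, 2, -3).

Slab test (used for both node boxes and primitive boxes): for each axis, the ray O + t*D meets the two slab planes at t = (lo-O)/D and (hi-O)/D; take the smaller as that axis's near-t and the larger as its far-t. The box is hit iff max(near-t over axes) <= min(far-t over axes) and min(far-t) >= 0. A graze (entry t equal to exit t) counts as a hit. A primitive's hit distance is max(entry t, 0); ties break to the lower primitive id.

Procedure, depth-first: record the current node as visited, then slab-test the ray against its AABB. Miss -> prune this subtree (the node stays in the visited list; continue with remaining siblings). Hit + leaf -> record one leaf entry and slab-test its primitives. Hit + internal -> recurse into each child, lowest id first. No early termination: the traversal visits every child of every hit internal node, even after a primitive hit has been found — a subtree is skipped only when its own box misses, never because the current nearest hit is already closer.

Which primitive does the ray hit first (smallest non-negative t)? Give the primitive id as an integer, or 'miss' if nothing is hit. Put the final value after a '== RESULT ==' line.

Walk:
N0 x:[19,36] y:[26,46] z:[65/3,104/3] -> hit [26,104/3], descend [2, 5, 8, 13]
  N2 x:[59/2,35] y:[26,73/2] z:[73/3,83/3] -> miss, prune
  N5 x:[23,30] y:[37,91/2] z:[27,32] -> miss, prune
  N8 x:[19,55/2] y:[26,46] z:[65/3,82/3] -> hit [26,82/3], descend [3, 6, 7, 9]
    N3 x:[19,41/2] y:[79/2,42] z:[65/3,68/3] -> miss, prune
    N6 x:[49/2,55/2] y:[26,29] z:[23,82/3] -> hit [26,82/3] leaf, test {P4(miss), P10(miss)}
    N7 x:[45/2,51/2] y:[31,46] z:[25,82/3] -> miss, prune
    N9 x:[20,22] y:[33,38] z:[22,23] -> miss, prune
  N13 x:[59/2,36] y:[28,37] z:[94/3,104/3] -> hit [94/3,104/3], descend [11, 14]
    N11 x:[59/2,36] y:[28,61/2] z:[94/3,103/3] -> miss, prune
    N14 x:[31,69/2] y:[67/2,37] z:[32,104/3] -> hit [67/2,69/2] leaf, test {P0@t=67/2, P7(miss)}

11 AABB tests over nodes [0, 2, 5, 8, 3, 6, 7, 9, 13, 11, 14]; 2 leaves entered; closest P0.

== RESULT ==
0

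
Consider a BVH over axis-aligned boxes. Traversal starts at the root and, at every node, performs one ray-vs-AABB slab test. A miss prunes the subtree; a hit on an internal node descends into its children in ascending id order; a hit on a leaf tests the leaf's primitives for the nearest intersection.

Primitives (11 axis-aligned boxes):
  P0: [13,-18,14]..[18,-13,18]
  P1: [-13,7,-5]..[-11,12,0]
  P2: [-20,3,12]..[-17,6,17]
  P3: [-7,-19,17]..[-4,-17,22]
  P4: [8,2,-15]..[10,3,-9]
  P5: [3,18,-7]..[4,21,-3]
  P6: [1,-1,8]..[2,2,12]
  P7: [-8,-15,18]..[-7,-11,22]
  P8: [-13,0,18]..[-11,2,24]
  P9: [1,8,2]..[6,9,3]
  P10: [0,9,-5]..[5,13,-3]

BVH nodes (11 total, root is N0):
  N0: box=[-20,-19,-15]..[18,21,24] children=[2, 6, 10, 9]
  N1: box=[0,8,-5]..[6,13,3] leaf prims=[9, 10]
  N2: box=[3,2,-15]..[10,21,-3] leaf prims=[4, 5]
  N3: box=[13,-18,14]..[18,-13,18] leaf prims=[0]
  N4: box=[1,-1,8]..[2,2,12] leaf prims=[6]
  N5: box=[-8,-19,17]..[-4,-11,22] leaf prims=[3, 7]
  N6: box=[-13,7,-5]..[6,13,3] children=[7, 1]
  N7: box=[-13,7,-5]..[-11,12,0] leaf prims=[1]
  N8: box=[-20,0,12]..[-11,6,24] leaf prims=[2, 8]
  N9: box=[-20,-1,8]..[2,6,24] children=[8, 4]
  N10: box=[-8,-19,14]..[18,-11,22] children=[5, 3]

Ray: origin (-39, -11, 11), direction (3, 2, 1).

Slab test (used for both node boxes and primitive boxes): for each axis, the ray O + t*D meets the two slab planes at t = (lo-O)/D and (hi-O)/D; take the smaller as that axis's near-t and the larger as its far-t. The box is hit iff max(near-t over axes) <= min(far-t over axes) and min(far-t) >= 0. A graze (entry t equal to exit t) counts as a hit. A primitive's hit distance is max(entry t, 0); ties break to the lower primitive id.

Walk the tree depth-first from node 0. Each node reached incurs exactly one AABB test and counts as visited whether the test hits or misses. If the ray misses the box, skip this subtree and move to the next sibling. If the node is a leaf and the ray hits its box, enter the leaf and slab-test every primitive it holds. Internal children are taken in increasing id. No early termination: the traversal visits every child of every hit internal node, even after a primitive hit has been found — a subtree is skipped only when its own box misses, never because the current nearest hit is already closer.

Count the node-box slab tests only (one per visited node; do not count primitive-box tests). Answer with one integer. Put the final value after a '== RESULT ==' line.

Traverse from the root:
N0 x:[19/3,19] y:[-4,16] z:[-26,13] -> hit [19/3,13], descend [2, 6, 9, 10]
  N2 x:[14,49/3] y:[13/2,16] z:[-26,-14] -> miss, prune
  N6 x:[26/3,15] y:[9,12] z:[-16,-8] -> miss, prune
  N9 x:[19/3,41/3] y:[5,17/2] z:[-3,13] -> hit [19/3,17/2], descend [4, 8]
    N4 x:[40/3,41/3] y:[5,13/2] z:[-3,1] -> miss, prune
    N8 x:[19/3,28/3] y:[11/2,17/2] z:[1,13] -> hit [19/3,17/2] leaf, test {P2(miss), P8(miss)}
  N10 x:[31/3,19] y:[-4,0] z:[3,11] -> miss, prune

order=[0, 2, 6, 9, 4, 8, 10]  |boxes|=7  |leaves|=1  hit=miss

== RESULT ==
7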